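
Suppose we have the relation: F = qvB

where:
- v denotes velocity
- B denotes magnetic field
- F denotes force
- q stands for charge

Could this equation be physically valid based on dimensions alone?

Yes

v (velocity) has dimensions [L T^-1].
B (magnetic field) has dimensions [I^-1 M T^-2].
F (force) has dimensions [L M T^-2].
q (charge) has dimensions [I T].

Left side: [L M T^-2]
Right side: [L M T^-2]

Both sides have the same dimensions, so the equation is dimensionally consistent.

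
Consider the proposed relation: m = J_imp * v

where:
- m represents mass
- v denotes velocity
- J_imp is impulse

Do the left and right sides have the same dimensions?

No

m (mass) has dimensions [M].
v (velocity) has dimensions [L T^-1].
J_imp (impulse) has dimensions [L M T^-1].

Left side: [M]
Right side: [L^2 M T^-2]

The two sides have different dimensions, so the equation is NOT dimensionally consistent.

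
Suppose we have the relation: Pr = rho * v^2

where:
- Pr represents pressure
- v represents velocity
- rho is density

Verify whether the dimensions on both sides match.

Yes

Pr (pressure) has dimensions [L^-1 M T^-2].
v (velocity) has dimensions [L T^-1].
rho (density) has dimensions [L^-3 M].

Left side: [L^-1 M T^-2]
Right side: [L^-1 M T^-2]

Both sides have the same dimensions, so the equation is dimensionally consistent.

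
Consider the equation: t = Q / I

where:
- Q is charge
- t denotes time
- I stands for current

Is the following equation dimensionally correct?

Yes

Q (charge) has dimensions [I T].
t (time) has dimensions [T].
I (current) has dimensions [I].

Left side: [T]
Right side: [T]

Both sides have the same dimensions, so the equation is dimensionally consistent.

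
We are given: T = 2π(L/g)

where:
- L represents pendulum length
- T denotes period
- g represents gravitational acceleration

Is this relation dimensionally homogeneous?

No

L (pendulum length) has dimensions [L].
T (period) has dimensions [T].
g (gravitational acceleration) has dimensions [L T^-2].

Left side: [T]
Right side: [T^2]

The two sides have different dimensions, so the equation is NOT dimensionally consistent.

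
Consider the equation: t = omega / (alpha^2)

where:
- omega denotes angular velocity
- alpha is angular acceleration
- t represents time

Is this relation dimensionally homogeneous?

No

omega (angular velocity) has dimensions [T^-1].
alpha (angular acceleration) has dimensions [T^-2].
t (time) has dimensions [T].

Left side: [T]
Right side: [T^3]

The two sides have different dimensions, so the equation is NOT dimensionally consistent.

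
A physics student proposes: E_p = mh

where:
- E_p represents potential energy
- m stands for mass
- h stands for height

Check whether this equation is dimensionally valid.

No

E_p (potential energy) has dimensions [L^2 M T^-2].
m (mass) has dimensions [M].
h (height) has dimensions [L].

Left side: [L^2 M T^-2]
Right side: [L M]

The two sides have different dimensions, so the equation is NOT dimensionally consistent.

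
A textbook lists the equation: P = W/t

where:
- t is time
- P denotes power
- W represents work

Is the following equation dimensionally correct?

Yes

t (time) has dimensions [T].
P (power) has dimensions [L^2 M T^-3].
W (work) has dimensions [L^2 M T^-2].

Left side: [L^2 M T^-3]
Right side: [L^2 M T^-3]

Both sides have the same dimensions, so the equation is dimensionally consistent.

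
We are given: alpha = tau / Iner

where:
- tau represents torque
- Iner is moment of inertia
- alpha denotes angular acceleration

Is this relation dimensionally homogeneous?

Yes

tau (torque) has dimensions [L^2 M T^-2].
Iner (moment of inertia) has dimensions [L^2 M].
alpha (angular acceleration) has dimensions [T^-2].

Left side: [T^-2]
Right side: [T^-2]

Both sides have the same dimensions, so the equation is dimensionally consistent.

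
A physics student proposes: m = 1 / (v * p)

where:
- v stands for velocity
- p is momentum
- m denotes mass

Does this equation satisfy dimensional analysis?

No

v (velocity) has dimensions [L T^-1].
p (momentum) has dimensions [L M T^-1].
m (mass) has dimensions [M].

Left side: [M]
Right side: [L^-2 M^-1 T^2]

The two sides have different dimensions, so the equation is NOT dimensionally consistent.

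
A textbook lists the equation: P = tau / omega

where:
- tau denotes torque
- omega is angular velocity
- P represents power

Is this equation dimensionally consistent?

No

tau (torque) has dimensions [L^2 M T^-2].
omega (angular velocity) has dimensions [T^-1].
P (power) has dimensions [L^2 M T^-3].

Left side: [L^2 M T^-3]
Right side: [L^2 M T^-1]

The two sides have different dimensions, so the equation is NOT dimensionally consistent.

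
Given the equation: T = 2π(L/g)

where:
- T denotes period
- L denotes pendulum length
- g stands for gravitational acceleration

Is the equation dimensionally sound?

No

T (period) has dimensions [T].
L (pendulum length) has dimensions [L].
g (gravitational acceleration) has dimensions [L T^-2].

Left side: [T]
Right side: [T^2]

The two sides have different dimensions, so the equation is NOT dimensionally consistent.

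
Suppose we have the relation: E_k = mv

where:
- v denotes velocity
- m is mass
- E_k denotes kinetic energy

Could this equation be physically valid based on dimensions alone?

No

v (velocity) has dimensions [L T^-1].
m (mass) has dimensions [M].
E_k (kinetic energy) has dimensions [L^2 M T^-2].

Left side: [L^2 M T^-2]
Right side: [L M T^-1]

The two sides have different dimensions, so the equation is NOT dimensionally consistent.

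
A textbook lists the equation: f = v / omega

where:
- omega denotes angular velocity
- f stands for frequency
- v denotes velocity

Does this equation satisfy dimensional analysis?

No

omega (angular velocity) has dimensions [T^-1].
f (frequency) has dimensions [T^-1].
v (velocity) has dimensions [L T^-1].

Left side: [T^-1]
Right side: [L]

The two sides have different dimensions, so the equation is NOT dimensionally consistent.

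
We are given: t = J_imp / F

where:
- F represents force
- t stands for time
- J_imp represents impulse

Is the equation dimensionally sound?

Yes

F (force) has dimensions [L M T^-2].
t (time) has dimensions [T].
J_imp (impulse) has dimensions [L M T^-1].

Left side: [T]
Right side: [T]

Both sides have the same dimensions, so the equation is dimensionally consistent.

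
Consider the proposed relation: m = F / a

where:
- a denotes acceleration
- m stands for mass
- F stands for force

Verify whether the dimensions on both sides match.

Yes

a (acceleration) has dimensions [L T^-2].
m (mass) has dimensions [M].
F (force) has dimensions [L M T^-2].

Left side: [M]
Right side: [M]

Both sides have the same dimensions, so the equation is dimensionally consistent.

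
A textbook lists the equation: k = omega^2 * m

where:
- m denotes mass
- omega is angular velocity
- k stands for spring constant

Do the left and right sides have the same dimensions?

Yes

m (mass) has dimensions [M].
omega (angular velocity) has dimensions [T^-1].
k (spring constant) has dimensions [M T^-2].

Left side: [M T^-2]
Right side: [M T^-2]

Both sides have the same dimensions, so the equation is dimensionally consistent.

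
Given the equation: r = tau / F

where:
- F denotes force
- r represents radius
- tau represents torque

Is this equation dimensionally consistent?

Yes

F (force) has dimensions [L M T^-2].
r (radius) has dimensions [L].
tau (torque) has dimensions [L^2 M T^-2].

Left side: [L]
Right side: [L]

Both sides have the same dimensions, so the equation is dimensionally consistent.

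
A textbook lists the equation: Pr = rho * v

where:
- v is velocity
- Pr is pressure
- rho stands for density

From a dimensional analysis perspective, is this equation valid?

No

v (velocity) has dimensions [L T^-1].
Pr (pressure) has dimensions [L^-1 M T^-2].
rho (density) has dimensions [L^-3 M].

Left side: [L^-1 M T^-2]
Right side: [L^-2 M T^-1]

The two sides have different dimensions, so the equation is NOT dimensionally consistent.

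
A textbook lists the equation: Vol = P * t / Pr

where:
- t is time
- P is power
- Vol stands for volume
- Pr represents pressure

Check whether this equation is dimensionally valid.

Yes

t (time) has dimensions [T].
P (power) has dimensions [L^2 M T^-3].
Vol (volume) has dimensions [L^3].
Pr (pressure) has dimensions [L^-1 M T^-2].

Left side: [L^3]
Right side: [L^3]

Both sides have the same dimensions, so the equation is dimensionally consistent.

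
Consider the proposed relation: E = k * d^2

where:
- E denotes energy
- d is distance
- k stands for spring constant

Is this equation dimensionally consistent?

Yes

E (energy) has dimensions [L^2 M T^-2].
d (distance) has dimensions [L].
k (spring constant) has dimensions [M T^-2].

Left side: [L^2 M T^-2]
Right side: [L^2 M T^-2]

Both sides have the same dimensions, so the equation is dimensionally consistent.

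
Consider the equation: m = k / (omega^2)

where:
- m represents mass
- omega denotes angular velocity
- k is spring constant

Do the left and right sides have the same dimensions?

Yes

m (mass) has dimensions [M].
omega (angular velocity) has dimensions [T^-1].
k (spring constant) has dimensions [M T^-2].

Left side: [M]
Right side: [M]

Both sides have the same dimensions, so the equation is dimensionally consistent.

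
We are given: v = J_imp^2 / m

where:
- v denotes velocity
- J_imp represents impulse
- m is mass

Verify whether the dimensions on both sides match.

No

v (velocity) has dimensions [L T^-1].
J_imp (impulse) has dimensions [L M T^-1].
m (mass) has dimensions [M].

Left side: [L T^-1]
Right side: [L^2 M T^-2]

The two sides have different dimensions, so the equation is NOT dimensionally consistent.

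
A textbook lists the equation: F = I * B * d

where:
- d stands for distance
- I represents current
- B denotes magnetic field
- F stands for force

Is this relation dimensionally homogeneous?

Yes

d (distance) has dimensions [L].
I (current) has dimensions [I].
B (magnetic field) has dimensions [I^-1 M T^-2].
F (force) has dimensions [L M T^-2].

Left side: [L M T^-2]
Right side: [L M T^-2]

Both sides have the same dimensions, so the equation is dimensionally consistent.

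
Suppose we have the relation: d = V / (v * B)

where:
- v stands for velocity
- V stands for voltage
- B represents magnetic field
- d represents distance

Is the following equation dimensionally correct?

Yes

v (velocity) has dimensions [L T^-1].
V (voltage) has dimensions [I^-1 L^2 M T^-3].
B (magnetic field) has dimensions [I^-1 M T^-2].
d (distance) has dimensions [L].

Left side: [L]
Right side: [L]

Both sides have the same dimensions, so the equation is dimensionally consistent.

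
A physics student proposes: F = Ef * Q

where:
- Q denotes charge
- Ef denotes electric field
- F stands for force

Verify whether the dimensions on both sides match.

Yes

Q (charge) has dimensions [I T].
Ef (electric field) has dimensions [I^-1 L M T^-3].
F (force) has dimensions [L M T^-2].

Left side: [L M T^-2]
Right side: [L M T^-2]

Both sides have the same dimensions, so the equation is dimensionally consistent.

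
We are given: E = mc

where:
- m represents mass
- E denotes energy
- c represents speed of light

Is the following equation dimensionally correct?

No

m (mass) has dimensions [M].
E (energy) has dimensions [L^2 M T^-2].
c (speed of light) has dimensions [L T^-1].

Left side: [L^2 M T^-2]
Right side: [L M T^-1]

The two sides have different dimensions, so the equation is NOT dimensionally consistent.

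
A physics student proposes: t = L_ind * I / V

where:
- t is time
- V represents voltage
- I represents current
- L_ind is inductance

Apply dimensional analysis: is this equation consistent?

Yes

t (time) has dimensions [T].
V (voltage) has dimensions [I^-1 L^2 M T^-3].
I (current) has dimensions [I].
L_ind (inductance) has dimensions [I^-2 L^2 M T^-2].

Left side: [T]
Right side: [T]

Both sides have the same dimensions, so the equation is dimensionally consistent.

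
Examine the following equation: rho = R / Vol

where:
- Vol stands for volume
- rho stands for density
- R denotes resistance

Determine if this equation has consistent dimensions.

No

Vol (volume) has dimensions [L^3].
rho (density) has dimensions [L^-3 M].
R (resistance) has dimensions [I^-2 L^2 M T^-3].

Left side: [L^-3 M]
Right side: [I^-2 L^-1 M T^-3]

The two sides have different dimensions, so the equation is NOT dimensionally consistent.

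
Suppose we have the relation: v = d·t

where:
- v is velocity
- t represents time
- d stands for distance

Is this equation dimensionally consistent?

No

v (velocity) has dimensions [L T^-1].
t (time) has dimensions [T].
d (distance) has dimensions [L].

Left side: [L T^-1]
Right side: [L T]

The two sides have different dimensions, so the equation is NOT dimensionally consistent.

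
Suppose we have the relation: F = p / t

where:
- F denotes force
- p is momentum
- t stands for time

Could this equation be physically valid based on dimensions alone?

Yes

F (force) has dimensions [L M T^-2].
p (momentum) has dimensions [L M T^-1].
t (time) has dimensions [T].

Left side: [L M T^-2]
Right side: [L M T^-2]

Both sides have the same dimensions, so the equation is dimensionally consistent.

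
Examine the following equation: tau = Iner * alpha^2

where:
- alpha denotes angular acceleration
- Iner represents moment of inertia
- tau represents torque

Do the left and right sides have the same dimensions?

No

alpha (angular acceleration) has dimensions [T^-2].
Iner (moment of inertia) has dimensions [L^2 M].
tau (torque) has dimensions [L^2 M T^-2].

Left side: [L^2 M T^-2]
Right side: [L^2 M T^-4]

The two sides have different dimensions, so the equation is NOT dimensionally consistent.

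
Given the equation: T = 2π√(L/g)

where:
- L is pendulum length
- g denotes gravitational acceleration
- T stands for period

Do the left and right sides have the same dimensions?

Yes

L (pendulum length) has dimensions [L].
g (gravitational acceleration) has dimensions [L T^-2].
T (period) has dimensions [T].

Left side: [T]
Right side: [T]

Both sides have the same dimensions, so the equation is dimensionally consistent.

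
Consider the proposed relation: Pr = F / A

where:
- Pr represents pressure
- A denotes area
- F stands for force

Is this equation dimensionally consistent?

Yes

Pr (pressure) has dimensions [L^-1 M T^-2].
A (area) has dimensions [L^2].
F (force) has dimensions [L M T^-2].

Left side: [L^-1 M T^-2]
Right side: [L^-1 M T^-2]

Both sides have the same dimensions, so the equation is dimensionally consistent.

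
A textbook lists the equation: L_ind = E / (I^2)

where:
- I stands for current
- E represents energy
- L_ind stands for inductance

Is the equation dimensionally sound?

Yes

I (current) has dimensions [I].
E (energy) has dimensions [L^2 M T^-2].
L_ind (inductance) has dimensions [I^-2 L^2 M T^-2].

Left side: [I^-2 L^2 M T^-2]
Right side: [I^-2 L^2 M T^-2]

Both sides have the same dimensions, so the equation is dimensionally consistent.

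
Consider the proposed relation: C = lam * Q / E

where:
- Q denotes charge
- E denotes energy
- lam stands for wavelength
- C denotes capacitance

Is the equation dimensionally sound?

No

Q (charge) has dimensions [I T].
E (energy) has dimensions [L^2 M T^-2].
lam (wavelength) has dimensions [L].
C (capacitance) has dimensions [I^2 L^-2 M^-1 T^4].

Left side: [I^2 L^-2 M^-1 T^4]
Right side: [I L^-1 M^-1 T^3]

The two sides have different dimensions, so the equation is NOT dimensionally consistent.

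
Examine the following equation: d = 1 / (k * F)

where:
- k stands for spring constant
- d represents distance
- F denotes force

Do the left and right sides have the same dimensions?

No

k (spring constant) has dimensions [M T^-2].
d (distance) has dimensions [L].
F (force) has dimensions [L M T^-2].

Left side: [L]
Right side: [L^-1 M^-2 T^4]

The two sides have different dimensions, so the equation is NOT dimensionally consistent.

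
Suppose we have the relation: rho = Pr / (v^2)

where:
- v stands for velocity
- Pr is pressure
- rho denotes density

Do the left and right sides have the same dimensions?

Yes

v (velocity) has dimensions [L T^-1].
Pr (pressure) has dimensions [L^-1 M T^-2].
rho (density) has dimensions [L^-3 M].

Left side: [L^-3 M]
Right side: [L^-3 M]

Both sides have the same dimensions, so the equation is dimensionally consistent.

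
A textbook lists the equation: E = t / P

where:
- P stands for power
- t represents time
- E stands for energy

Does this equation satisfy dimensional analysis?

No

P (power) has dimensions [L^2 M T^-3].
t (time) has dimensions [T].
E (energy) has dimensions [L^2 M T^-2].

Left side: [L^2 M T^-2]
Right side: [L^-2 M^-1 T^4]

The two sides have different dimensions, so the equation is NOT dimensionally consistent.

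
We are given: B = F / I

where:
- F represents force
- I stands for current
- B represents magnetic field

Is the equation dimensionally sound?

No

F (force) has dimensions [L M T^-2].
I (current) has dimensions [I].
B (magnetic field) has dimensions [I^-1 M T^-2].

Left side: [I^-1 M T^-2]
Right side: [I^-1 L M T^-2]

The two sides have different dimensions, so the equation is NOT dimensionally consistent.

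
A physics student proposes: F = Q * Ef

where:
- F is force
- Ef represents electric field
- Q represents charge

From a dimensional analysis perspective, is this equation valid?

Yes

F (force) has dimensions [L M T^-2].
Ef (electric field) has dimensions [I^-1 L M T^-3].
Q (charge) has dimensions [I T].

Left side: [L M T^-2]
Right side: [L M T^-2]

Both sides have the same dimensions, so the equation is dimensionally consistent.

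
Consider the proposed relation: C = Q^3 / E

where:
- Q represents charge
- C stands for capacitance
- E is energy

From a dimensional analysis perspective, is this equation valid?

No

Q (charge) has dimensions [I T].
C (capacitance) has dimensions [I^2 L^-2 M^-1 T^4].
E (energy) has dimensions [L^2 M T^-2].

Left side: [I^2 L^-2 M^-1 T^4]
Right side: [I^3 L^-2 M^-1 T^5]

The two sides have different dimensions, so the equation is NOT dimensionally consistent.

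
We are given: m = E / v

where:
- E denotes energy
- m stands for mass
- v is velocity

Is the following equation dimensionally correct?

No

E (energy) has dimensions [L^2 M T^-2].
m (mass) has dimensions [M].
v (velocity) has dimensions [L T^-1].

Left side: [M]
Right side: [L M T^-1]

The two sides have different dimensions, so the equation is NOT dimensionally consistent.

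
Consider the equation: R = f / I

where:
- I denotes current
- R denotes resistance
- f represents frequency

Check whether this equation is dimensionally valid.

No

I (current) has dimensions [I].
R (resistance) has dimensions [I^-2 L^2 M T^-3].
f (frequency) has dimensions [T^-1].

Left side: [I^-2 L^2 M T^-3]
Right side: [I^-1 T^-1]

The two sides have different dimensions, so the equation is NOT dimensionally consistent.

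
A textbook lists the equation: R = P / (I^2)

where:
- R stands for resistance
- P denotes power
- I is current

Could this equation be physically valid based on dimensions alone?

Yes

R (resistance) has dimensions [I^-2 L^2 M T^-3].
P (power) has dimensions [L^2 M T^-3].
I (current) has dimensions [I].

Left side: [I^-2 L^2 M T^-3]
Right side: [I^-2 L^2 M T^-3]

Both sides have the same dimensions, so the equation is dimensionally consistent.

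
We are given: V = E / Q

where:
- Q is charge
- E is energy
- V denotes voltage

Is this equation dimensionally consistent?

Yes

Q (charge) has dimensions [I T].
E (energy) has dimensions [L^2 M T^-2].
V (voltage) has dimensions [I^-1 L^2 M T^-3].

Left side: [I^-1 L^2 M T^-3]
Right side: [I^-1 L^2 M T^-3]

Both sides have the same dimensions, so the equation is dimensionally consistent.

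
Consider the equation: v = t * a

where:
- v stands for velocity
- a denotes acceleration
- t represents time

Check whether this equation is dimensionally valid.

Yes

v (velocity) has dimensions [L T^-1].
a (acceleration) has dimensions [L T^-2].
t (time) has dimensions [T].

Left side: [L T^-1]
Right side: [L T^-1]

Both sides have the same dimensions, so the equation is dimensionally consistent.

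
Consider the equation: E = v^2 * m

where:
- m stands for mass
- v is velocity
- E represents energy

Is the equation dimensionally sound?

Yes

m (mass) has dimensions [M].
v (velocity) has dimensions [L T^-1].
E (energy) has dimensions [L^2 M T^-2].

Left side: [L^2 M T^-2]
Right side: [L^2 M T^-2]

Both sides have the same dimensions, so the equation is dimensionally consistent.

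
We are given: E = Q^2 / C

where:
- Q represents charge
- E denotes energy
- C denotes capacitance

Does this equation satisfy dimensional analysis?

Yes

Q (charge) has dimensions [I T].
E (energy) has dimensions [L^2 M T^-2].
C (capacitance) has dimensions [I^2 L^-2 M^-1 T^4].

Left side: [L^2 M T^-2]
Right side: [L^2 M T^-2]

Both sides have the same dimensions, so the equation is dimensionally consistent.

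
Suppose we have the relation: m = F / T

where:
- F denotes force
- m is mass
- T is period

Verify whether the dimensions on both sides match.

No

F (force) has dimensions [L M T^-2].
m (mass) has dimensions [M].
T (period) has dimensions [T].

Left side: [M]
Right side: [L M T^-3]

The two sides have different dimensions, so the equation is NOT dimensionally consistent.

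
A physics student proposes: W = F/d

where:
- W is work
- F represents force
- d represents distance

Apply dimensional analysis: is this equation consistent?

No

W (work) has dimensions [L^2 M T^-2].
F (force) has dimensions [L M T^-2].
d (distance) has dimensions [L].

Left side: [L^2 M T^-2]
Right side: [M T^-2]

The two sides have different dimensions, so the equation is NOT dimensionally consistent.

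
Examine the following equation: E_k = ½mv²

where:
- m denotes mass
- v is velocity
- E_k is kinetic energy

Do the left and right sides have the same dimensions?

Yes

m (mass) has dimensions [M].
v (velocity) has dimensions [L T^-1].
E_k (kinetic energy) has dimensions [L^2 M T^-2].

Left side: [L^2 M T^-2]
Right side: [L^2 M T^-2]

Both sides have the same dimensions, so the equation is dimensionally consistent.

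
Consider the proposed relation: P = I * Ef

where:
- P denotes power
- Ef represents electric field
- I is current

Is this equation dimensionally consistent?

No

P (power) has dimensions [L^2 M T^-3].
Ef (electric field) has dimensions [I^-1 L M T^-3].
I (current) has dimensions [I].

Left side: [L^2 M T^-3]
Right side: [L M T^-3]

The two sides have different dimensions, so the equation is NOT dimensionally consistent.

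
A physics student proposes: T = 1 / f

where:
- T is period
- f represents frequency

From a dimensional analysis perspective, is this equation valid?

Yes

T (period) has dimensions [T].
f (frequency) has dimensions [T^-1].

Left side: [T]
Right side: [T]

Both sides have the same dimensions, so the equation is dimensionally consistent.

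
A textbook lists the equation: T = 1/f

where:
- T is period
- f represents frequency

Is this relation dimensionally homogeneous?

Yes

T (period) has dimensions [T].
f (frequency) has dimensions [T^-1].

Left side: [T]
Right side: [T]

Both sides have the same dimensions, so the equation is dimensionally consistent.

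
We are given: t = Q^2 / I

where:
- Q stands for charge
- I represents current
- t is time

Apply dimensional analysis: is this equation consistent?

No

Q (charge) has dimensions [I T].
I (current) has dimensions [I].
t (time) has dimensions [T].

Left side: [T]
Right side: [I T^2]

The two sides have different dimensions, so the equation is NOT dimensionally consistent.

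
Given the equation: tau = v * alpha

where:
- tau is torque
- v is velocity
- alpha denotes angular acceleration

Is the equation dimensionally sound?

No

tau (torque) has dimensions [L^2 M T^-2].
v (velocity) has dimensions [L T^-1].
alpha (angular acceleration) has dimensions [T^-2].

Left side: [L^2 M T^-2]
Right side: [L T^-3]

The two sides have different dimensions, so the equation is NOT dimensionally consistent.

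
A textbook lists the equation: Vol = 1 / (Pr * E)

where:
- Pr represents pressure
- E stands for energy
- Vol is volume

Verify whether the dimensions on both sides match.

No

Pr (pressure) has dimensions [L^-1 M T^-2].
E (energy) has dimensions [L^2 M T^-2].
Vol (volume) has dimensions [L^3].

Left side: [L^3]
Right side: [L^-1 M^-2 T^4]

The two sides have different dimensions, so the equation is NOT dimensionally consistent.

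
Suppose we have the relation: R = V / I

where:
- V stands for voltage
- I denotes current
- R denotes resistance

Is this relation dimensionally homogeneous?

Yes

V (voltage) has dimensions [I^-1 L^2 M T^-3].
I (current) has dimensions [I].
R (resistance) has dimensions [I^-2 L^2 M T^-3].

Left side: [I^-2 L^2 M T^-3]
Right side: [I^-2 L^2 M T^-3]

Both sides have the same dimensions, so the equation is dimensionally consistent.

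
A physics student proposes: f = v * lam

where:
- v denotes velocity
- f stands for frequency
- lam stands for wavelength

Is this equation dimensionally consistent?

No

v (velocity) has dimensions [L T^-1].
f (frequency) has dimensions [T^-1].
lam (wavelength) has dimensions [L].

Left side: [T^-1]
Right side: [L^2 T^-1]

The two sides have different dimensions, so the equation is NOT dimensionally consistent.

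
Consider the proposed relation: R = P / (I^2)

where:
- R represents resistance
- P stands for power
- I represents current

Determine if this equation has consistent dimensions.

Yes

R (resistance) has dimensions [I^-2 L^2 M T^-3].
P (power) has dimensions [L^2 M T^-3].
I (current) has dimensions [I].

Left side: [I^-2 L^2 M T^-3]
Right side: [I^-2 L^2 M T^-3]

Both sides have the same dimensions, so the equation is dimensionally consistent.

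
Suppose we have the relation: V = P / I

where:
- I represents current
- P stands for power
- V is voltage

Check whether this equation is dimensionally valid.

Yes

I (current) has dimensions [I].
P (power) has dimensions [L^2 M T^-3].
V (voltage) has dimensions [I^-1 L^2 M T^-3].

Left side: [I^-1 L^2 M T^-3]
Right side: [I^-1 L^2 M T^-3]

Both sides have the same dimensions, so the equation is dimensionally consistent.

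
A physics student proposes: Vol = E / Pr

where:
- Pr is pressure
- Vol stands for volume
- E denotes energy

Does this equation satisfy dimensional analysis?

Yes

Pr (pressure) has dimensions [L^-1 M T^-2].
Vol (volume) has dimensions [L^3].
E (energy) has dimensions [L^2 M T^-2].

Left side: [L^3]
Right side: [L^3]

Both sides have the same dimensions, so the equation is dimensionally consistent.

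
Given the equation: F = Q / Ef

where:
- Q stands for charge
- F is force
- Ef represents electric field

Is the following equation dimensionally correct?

No

Q (charge) has dimensions [I T].
F (force) has dimensions [L M T^-2].
Ef (electric field) has dimensions [I^-1 L M T^-3].

Left side: [L M T^-2]
Right side: [I^2 L^-1 M^-1 T^4]

The two sides have different dimensions, so the equation is NOT dimensionally consistent.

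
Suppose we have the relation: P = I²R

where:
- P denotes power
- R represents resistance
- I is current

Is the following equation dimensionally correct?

Yes

P (power) has dimensions [L^2 M T^-3].
R (resistance) has dimensions [I^-2 L^2 M T^-3].
I (current) has dimensions [I].

Left side: [L^2 M T^-3]
Right side: [L^2 M T^-3]

Both sides have the same dimensions, so the equation is dimensionally consistent.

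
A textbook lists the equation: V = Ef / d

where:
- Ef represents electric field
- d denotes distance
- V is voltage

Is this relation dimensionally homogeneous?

No

Ef (electric field) has dimensions [I^-1 L M T^-3].
d (distance) has dimensions [L].
V (voltage) has dimensions [I^-1 L^2 M T^-3].

Left side: [I^-1 L^2 M T^-3]
Right side: [I^-1 M T^-3]

The two sides have different dimensions, so the equation is NOT dimensionally consistent.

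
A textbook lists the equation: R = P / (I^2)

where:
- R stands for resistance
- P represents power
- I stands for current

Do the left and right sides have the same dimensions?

Yes

R (resistance) has dimensions [I^-2 L^2 M T^-3].
P (power) has dimensions [L^2 M T^-3].
I (current) has dimensions [I].

Left side: [I^-2 L^2 M T^-3]
Right side: [I^-2 L^2 M T^-3]

Both sides have the same dimensions, so the equation is dimensionally consistent.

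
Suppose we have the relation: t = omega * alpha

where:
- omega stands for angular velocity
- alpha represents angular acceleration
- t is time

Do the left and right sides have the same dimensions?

No

omega (angular velocity) has dimensions [T^-1].
alpha (angular acceleration) has dimensions [T^-2].
t (time) has dimensions [T].

Left side: [T]
Right side: [T^-3]

The two sides have different dimensions, so the equation is NOT dimensionally consistent.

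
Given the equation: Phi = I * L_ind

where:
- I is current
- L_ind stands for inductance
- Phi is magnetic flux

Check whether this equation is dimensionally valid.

Yes

I (current) has dimensions [I].
L_ind (inductance) has dimensions [I^-2 L^2 M T^-2].
Phi (magnetic flux) has dimensions [I^-1 L^2 M T^-2].

Left side: [I^-1 L^2 M T^-2]
Right side: [I^-1 L^2 M T^-2]

Both sides have the same dimensions, so the equation is dimensionally consistent.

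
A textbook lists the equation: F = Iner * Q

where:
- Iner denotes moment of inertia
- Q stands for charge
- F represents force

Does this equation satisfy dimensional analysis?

No

Iner (moment of inertia) has dimensions [L^2 M].
Q (charge) has dimensions [I T].
F (force) has dimensions [L M T^-2].

Left side: [L M T^-2]
Right side: [I L^2 M T]

The two sides have different dimensions, so the equation is NOT dimensionally consistent.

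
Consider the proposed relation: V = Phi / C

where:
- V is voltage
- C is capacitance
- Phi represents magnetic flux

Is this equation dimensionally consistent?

No

V (voltage) has dimensions [I^-1 L^2 M T^-3].
C (capacitance) has dimensions [I^2 L^-2 M^-1 T^4].
Phi (magnetic flux) has dimensions [I^-1 L^2 M T^-2].

Left side: [I^-1 L^2 M T^-3]
Right side: [I^-3 L^4 M^2 T^-6]

The two sides have different dimensions, so the equation is NOT dimensionally consistent.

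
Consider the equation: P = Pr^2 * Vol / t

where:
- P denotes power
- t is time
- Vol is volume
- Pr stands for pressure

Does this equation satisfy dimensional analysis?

No

P (power) has dimensions [L^2 M T^-3].
t (time) has dimensions [T].
Vol (volume) has dimensions [L^3].
Pr (pressure) has dimensions [L^-1 M T^-2].

Left side: [L^2 M T^-3]
Right side: [L M^2 T^-5]

The two sides have different dimensions, so the equation is NOT dimensionally consistent.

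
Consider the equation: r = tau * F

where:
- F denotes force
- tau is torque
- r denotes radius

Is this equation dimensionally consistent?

No

F (force) has dimensions [L M T^-2].
tau (torque) has dimensions [L^2 M T^-2].
r (radius) has dimensions [L].

Left side: [L]
Right side: [L^3 M^2 T^-4]

The two sides have different dimensions, so the equation is NOT dimensionally consistent.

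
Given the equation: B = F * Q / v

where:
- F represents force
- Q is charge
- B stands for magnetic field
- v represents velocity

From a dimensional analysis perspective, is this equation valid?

No

F (force) has dimensions [L M T^-2].
Q (charge) has dimensions [I T].
B (magnetic field) has dimensions [I^-1 M T^-2].
v (velocity) has dimensions [L T^-1].

Left side: [I^-1 M T^-2]
Right side: [I M]

The two sides have different dimensions, so the equation is NOT dimensionally consistent.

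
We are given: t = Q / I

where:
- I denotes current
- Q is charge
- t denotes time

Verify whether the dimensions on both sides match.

Yes

I (current) has dimensions [I].
Q (charge) has dimensions [I T].
t (time) has dimensions [T].

Left side: [T]
Right side: [T]

Both sides have the same dimensions, so the equation is dimensionally consistent.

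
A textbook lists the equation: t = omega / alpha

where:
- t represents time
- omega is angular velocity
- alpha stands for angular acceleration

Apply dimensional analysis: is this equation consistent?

Yes

t (time) has dimensions [T].
omega (angular velocity) has dimensions [T^-1].
alpha (angular acceleration) has dimensions [T^-2].

Left side: [T]
Right side: [T]

Both sides have the same dimensions, so the equation is dimensionally consistent.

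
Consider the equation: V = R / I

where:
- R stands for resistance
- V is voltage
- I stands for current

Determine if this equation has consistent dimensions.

No

R (resistance) has dimensions [I^-2 L^2 M T^-3].
V (voltage) has dimensions [I^-1 L^2 M T^-3].
I (current) has dimensions [I].

Left side: [I^-1 L^2 M T^-3]
Right side: [I^-3 L^2 M T^-3]

The two sides have different dimensions, so the equation is NOT dimensionally consistent.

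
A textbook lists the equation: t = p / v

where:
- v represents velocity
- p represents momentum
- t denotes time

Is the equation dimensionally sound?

No

v (velocity) has dimensions [L T^-1].
p (momentum) has dimensions [L M T^-1].
t (time) has dimensions [T].

Left side: [T]
Right side: [M]

The two sides have different dimensions, so the equation is NOT dimensionally consistent.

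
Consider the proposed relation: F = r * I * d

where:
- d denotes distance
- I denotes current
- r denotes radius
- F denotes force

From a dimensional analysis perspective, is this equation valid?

No

d (distance) has dimensions [L].
I (current) has dimensions [I].
r (radius) has dimensions [L].
F (force) has dimensions [L M T^-2].

Left side: [L M T^-2]
Right side: [I L^2]

The two sides have different dimensions, so the equation is NOT dimensionally consistent.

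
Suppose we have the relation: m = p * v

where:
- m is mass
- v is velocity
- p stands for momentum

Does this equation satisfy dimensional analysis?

No

m (mass) has dimensions [M].
v (velocity) has dimensions [L T^-1].
p (momentum) has dimensions [L M T^-1].

Left side: [M]
Right side: [L^2 M T^-2]

The two sides have different dimensions, so the equation is NOT dimensionally consistent.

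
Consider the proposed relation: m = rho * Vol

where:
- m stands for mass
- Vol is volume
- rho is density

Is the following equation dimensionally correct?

Yes

m (mass) has dimensions [M].
Vol (volume) has dimensions [L^3].
rho (density) has dimensions [L^-3 M].

Left side: [M]
Right side: [M]

Both sides have the same dimensions, so the equation is dimensionally consistent.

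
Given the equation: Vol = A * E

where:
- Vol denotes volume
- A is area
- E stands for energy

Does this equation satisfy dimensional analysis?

No

Vol (volume) has dimensions [L^3].
A (area) has dimensions [L^2].
E (energy) has dimensions [L^2 M T^-2].

Left side: [L^3]
Right side: [L^4 M T^-2]

The two sides have different dimensions, so the equation is NOT dimensionally consistent.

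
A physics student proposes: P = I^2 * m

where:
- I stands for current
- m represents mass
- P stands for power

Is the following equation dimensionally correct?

No

I (current) has dimensions [I].
m (mass) has dimensions [M].
P (power) has dimensions [L^2 M T^-3].

Left side: [L^2 M T^-3]
Right side: [I^2 M]

The two sides have different dimensions, so the equation is NOT dimensionally consistent.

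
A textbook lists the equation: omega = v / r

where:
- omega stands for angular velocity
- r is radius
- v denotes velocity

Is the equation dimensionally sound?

Yes

omega (angular velocity) has dimensions [T^-1].
r (radius) has dimensions [L].
v (velocity) has dimensions [L T^-1].

Left side: [T^-1]
Right side: [T^-1]

Both sides have the same dimensions, so the equation is dimensionally consistent.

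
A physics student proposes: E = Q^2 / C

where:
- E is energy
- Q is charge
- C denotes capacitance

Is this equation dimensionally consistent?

Yes

E (energy) has dimensions [L^2 M T^-2].
Q (charge) has dimensions [I T].
C (capacitance) has dimensions [I^2 L^-2 M^-1 T^4].

Left side: [L^2 M T^-2]
Right side: [L^2 M T^-2]

Both sides have the same dimensions, so the equation is dimensionally consistent.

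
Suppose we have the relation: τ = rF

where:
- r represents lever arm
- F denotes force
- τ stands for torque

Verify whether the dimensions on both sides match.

Yes

r (lever arm) has dimensions [L].
F (force) has dimensions [L M T^-2].
τ (torque) has dimensions [L^2 M T^-2].

Left side: [L^2 M T^-2]
Right side: [L^2 M T^-2]

Both sides have the same dimensions, so the equation is dimensionally consistent.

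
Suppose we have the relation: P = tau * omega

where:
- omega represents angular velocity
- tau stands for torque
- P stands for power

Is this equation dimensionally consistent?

Yes

omega (angular velocity) has dimensions [T^-1].
tau (torque) has dimensions [L^2 M T^-2].
P (power) has dimensions [L^2 M T^-3].

Left side: [L^2 M T^-3]
Right side: [L^2 M T^-3]

Both sides have the same dimensions, so the equation is dimensionally consistent.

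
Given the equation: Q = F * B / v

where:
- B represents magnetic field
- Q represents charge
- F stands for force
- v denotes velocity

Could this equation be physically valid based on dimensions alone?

No

B (magnetic field) has dimensions [I^-1 M T^-2].
Q (charge) has dimensions [I T].
F (force) has dimensions [L M T^-2].
v (velocity) has dimensions [L T^-1].

Left side: [I T]
Right side: [I^-1 M^2 T^-3]

The two sides have different dimensions, so the equation is NOT dimensionally consistent.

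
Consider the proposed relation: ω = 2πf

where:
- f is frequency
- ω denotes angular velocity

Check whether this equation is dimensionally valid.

Yes

f (frequency) has dimensions [T^-1].
ω (angular velocity) has dimensions [T^-1].

Left side: [T^-1]
Right side: [T^-1]

Both sides have the same dimensions, so the equation is dimensionally consistent.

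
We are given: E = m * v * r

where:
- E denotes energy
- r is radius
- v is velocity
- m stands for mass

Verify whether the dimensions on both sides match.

No

E (energy) has dimensions [L^2 M T^-2].
r (radius) has dimensions [L].
v (velocity) has dimensions [L T^-1].
m (mass) has dimensions [M].

Left side: [L^2 M T^-2]
Right side: [L^2 M T^-1]

The two sides have different dimensions, so the equation is NOT dimensionally consistent.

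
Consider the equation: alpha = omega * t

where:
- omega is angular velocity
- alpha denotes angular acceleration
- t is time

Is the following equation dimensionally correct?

No

omega (angular velocity) has dimensions [T^-1].
alpha (angular acceleration) has dimensions [T^-2].
t (time) has dimensions [T].

Left side: [T^-2]
Right side: [dimensionless]

The two sides have different dimensions, so the equation is NOT dimensionally consistent.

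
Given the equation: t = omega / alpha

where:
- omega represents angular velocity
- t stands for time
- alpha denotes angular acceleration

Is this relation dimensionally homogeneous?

Yes

omega (angular velocity) has dimensions [T^-1].
t (time) has dimensions [T].
alpha (angular acceleration) has dimensions [T^-2].

Left side: [T]
Right side: [T]

Both sides have the same dimensions, so the equation is dimensionally consistent.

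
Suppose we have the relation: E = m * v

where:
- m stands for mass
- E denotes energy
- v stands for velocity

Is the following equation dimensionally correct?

No

m (mass) has dimensions [M].
E (energy) has dimensions [L^2 M T^-2].
v (velocity) has dimensions [L T^-1].

Left side: [L^2 M T^-2]
Right side: [L M T^-1]

The two sides have different dimensions, so the equation is NOT dimensionally consistent.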